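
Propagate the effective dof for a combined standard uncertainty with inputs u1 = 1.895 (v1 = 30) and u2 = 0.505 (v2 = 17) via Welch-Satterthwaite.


uc = sqrt(u1^2 + u2^2) = sqrt(1.895^2 + 0.505^2) = 1.9611349
v_eff = uc^4 / (u1^4/v1 + u2^4/v2)
= 1.9611349^4 / (1.895^4/30 + 0.505^4/17)
= 14.792101 / 0.43367444
v_eff = 34.1088

34.1088


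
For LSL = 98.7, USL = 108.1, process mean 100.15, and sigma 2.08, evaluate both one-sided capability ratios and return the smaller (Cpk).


Cpu = (USL - mean) / (3*sigma) = (108.1 - 100.15) / (3*2.08) = 1.2740
Cpl = (mean - LSL) / (3*sigma) = (100.15 - 98.7) / (3*2.08) = 0.2324
Cpk = min(Cpu, Cpl) = 0.2324

0.2324


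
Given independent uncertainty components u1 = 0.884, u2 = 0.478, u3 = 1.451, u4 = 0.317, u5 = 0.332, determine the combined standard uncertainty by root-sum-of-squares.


uc = sqrt(0.884^2 + 0.478^2 + 1.451^2 + 0.317^2 + 0.332^2)
uc = sqrt(3.326054)
uc = 1.8237

1.8237


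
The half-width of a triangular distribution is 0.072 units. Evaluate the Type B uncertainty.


u_B = half_width / sqrt(6)
u_B = 0.072 / 2.4494897
u_B = 0.0294

0.0294


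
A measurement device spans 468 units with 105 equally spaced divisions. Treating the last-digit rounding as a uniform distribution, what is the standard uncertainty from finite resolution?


resolution = range / divisions
resolution = 468 / 105 = 4.4571429
u_res = resolution / (2*sqrt(3))
u_res = 4.4571429 / 3.4641016
u_res = 1.2867

1.2867


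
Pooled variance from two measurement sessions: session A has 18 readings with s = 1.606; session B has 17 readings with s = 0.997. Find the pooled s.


s_p = sqrt(((n1-1)*s1^2 + (n2-1)*s2^2) / (n1+n2-2))
numerator = (18-1)*1.606^2 + (17-1)*0.997^2 = 43.847012 + 15.904144 = 59.751156
denominator = 18 + 17 - 2 = 33
s_p^2 = 59.751156 / 33 = 1.8106411
s_p = sqrt(1.8106411) = 1.3456

1.3456


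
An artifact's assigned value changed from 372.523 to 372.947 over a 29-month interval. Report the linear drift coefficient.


rate = (v2 - v1) / months
= (372.947 - 372.523) / 29
= 0.4240 / 29
= 0.0146

0.0146


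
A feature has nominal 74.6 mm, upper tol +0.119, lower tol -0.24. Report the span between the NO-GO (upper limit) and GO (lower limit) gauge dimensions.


GO = nominal - lower_tol (smallest hole = maximum material condition)
GO = 74.6 - 0.24 = 74.36
NO-GO = nominal + upper_tol (largest hole = least material condition)
NO-GO = 74.6 + 0.119 = 74.719
spread = NO-GO - GO = 74.719 - 74.36 = 0.3590

0.3590


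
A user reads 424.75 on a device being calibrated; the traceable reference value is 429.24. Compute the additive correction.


Correction = standard - reading
= 429.24 - 424.75
= 4.4900

4.4900


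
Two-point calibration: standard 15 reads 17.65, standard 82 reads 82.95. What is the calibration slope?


slope = (y2 - y1) / (x2 - x1)
= (82.95 - 17.65) / (82 - 15)
= 65.3000 / 67
= 0.9746

0.9746


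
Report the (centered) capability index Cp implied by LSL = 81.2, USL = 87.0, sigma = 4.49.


Cp = (USL - LSL) / (6 * sigma)
= (87.0 - 81.2) / (6 * 4.49)
= 5.8000 / 26.9400
= 0.2153

0.2153


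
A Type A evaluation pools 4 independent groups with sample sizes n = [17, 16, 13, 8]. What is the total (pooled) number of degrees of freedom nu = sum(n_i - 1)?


nu = sum_i (n_i - 1)
nu = ((17 - 1) + (16 - 1) + (13 - 1) + (8 - 1))
nu = 16 + 15 + 12 + 7
nu = 50

50


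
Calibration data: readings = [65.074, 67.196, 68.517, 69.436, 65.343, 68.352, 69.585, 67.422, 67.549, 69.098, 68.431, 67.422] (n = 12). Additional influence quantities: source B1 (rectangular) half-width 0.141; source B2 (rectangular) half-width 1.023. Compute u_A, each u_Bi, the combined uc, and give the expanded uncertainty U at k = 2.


mean = (65.074 + 67.196 + 68.517 + 69.436 + 65.343 + 68.352 + 69.585 + 67.422 + 67.549 + 69.098 + 68.431 + 67.422) / 12 = 67.78541667
s = sqrt(sum((x - mean)^2)/(n-1)) = 1.4442185
u_A = s / sqrt(n) = 1.4442185 / sqrt(12) = 0.41690997
u_B1 = 0.141 / sqrt(3) = 0.081406388
u_B2 = 1.023 / sqrt(3) = 0.59062933
uc = sqrt(0.41690997^2 + 0.081406388^2 + 0.59062933^2) = 0.72751902
U = k * uc = 2 * 0.72751902
U = 1.4550

1.4550


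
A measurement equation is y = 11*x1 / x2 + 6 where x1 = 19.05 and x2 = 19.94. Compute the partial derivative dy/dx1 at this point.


y = 11*x1 / x2 + 6
dy/dx1 = 11/x2
Evaluate at x2 = 19.94: c1 = 11 / 19.94
c1 = 0.5517

0.5517


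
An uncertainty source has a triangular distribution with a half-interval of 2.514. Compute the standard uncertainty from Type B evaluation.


u_B = half_width / sqrt(6)
u_B = 2.514 / 2.4494897
u_B = 1.0263

1.0263


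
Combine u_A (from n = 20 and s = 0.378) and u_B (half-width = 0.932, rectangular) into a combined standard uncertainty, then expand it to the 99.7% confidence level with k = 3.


u_A = s / sqrt(n) = 0.378 / sqrt(20) = 0.08452337
u_B = half_width / sqrt(3) = 0.932 / sqrt(3) = 0.53809045
uc = sqrt(u_A^2 + u_B^2) = sqrt(0.08452337^2 + 0.53809045^2) = 0.54468847
U = k * uc = 3 * 0.54468847
U = 1.6341

1.6341


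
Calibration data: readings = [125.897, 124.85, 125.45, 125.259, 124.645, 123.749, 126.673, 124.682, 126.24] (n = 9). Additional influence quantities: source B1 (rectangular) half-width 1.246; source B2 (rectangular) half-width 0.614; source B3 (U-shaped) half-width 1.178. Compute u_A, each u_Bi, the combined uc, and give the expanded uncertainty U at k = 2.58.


mean = (125.897 + 124.85 + 125.45 + 125.259 + 124.645 + 123.749 + 126.673 + 124.682 + 126.24) / 9 = 125.2716667
s = sqrt(sum((x - mean)^2)/(n-1)) = 0.90561747
u_A = s / sqrt(n) = 0.90561747 / sqrt(9) = 0.30187249
u_B1 = 1.246 / sqrt(3) = 0.71937844
u_B2 = 0.614 / sqrt(3) = 0.35449307
u_B3 = 1.178 / sqrt(2) = 0.83297179
uc = sqrt(0.30187249^2 + 0.71937844^2 + 0.35449307^2 + 0.83297179^2) = 1.195048
U = k * uc = 2.58 * 1.195048
U = 3.0832

3.0832


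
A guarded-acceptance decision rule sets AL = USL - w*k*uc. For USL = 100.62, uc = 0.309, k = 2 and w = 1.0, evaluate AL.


U = k * uc = 2 * 0.309 = 0.618
guard band g = w * U = 1.0 * 0.618 = 0.618
AL = USL - g = 100.62 - 0.618
AL = 100.0020

100.0020


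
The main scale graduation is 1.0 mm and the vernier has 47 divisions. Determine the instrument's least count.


LC = MSD / n_div
= 1.0 / 47
= 0.0213

0.0213


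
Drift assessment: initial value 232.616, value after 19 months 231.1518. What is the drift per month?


rate = (v2 - v1) / months
= (231.1518 - 232.616) / 19
= -1.4642 / 19
= -0.0771

-0.0771


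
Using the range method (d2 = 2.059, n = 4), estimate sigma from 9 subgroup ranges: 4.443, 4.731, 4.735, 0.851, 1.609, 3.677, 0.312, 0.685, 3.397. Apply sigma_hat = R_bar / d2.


R_bar = (4.443 + 4.731 + 4.735 + 0.851 + 1.609 + 3.677 + 0.312 + 0.685 + 3.397) / 9
R_bar = 24.44 / 9 = 2.7155556
sigma_hat = R_bar / d2 = 2.7155556 / 2.059 = 1.3189

1.3189


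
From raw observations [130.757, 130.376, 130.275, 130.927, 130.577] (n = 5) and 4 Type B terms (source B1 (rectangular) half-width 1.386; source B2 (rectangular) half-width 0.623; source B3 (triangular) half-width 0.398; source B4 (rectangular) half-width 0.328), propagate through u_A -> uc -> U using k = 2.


mean = (130.757 + 130.376 + 130.275 + 130.927 + 130.577) / 5 = 130.5824
s = sqrt(sum((x - mean)^2)/(n-1)) = 0.2675627
u_A = s / sqrt(n) = 0.2675627 / sqrt(5) = 0.11965768
u_B1 = 1.386 / sqrt(3) = 0.80020747
u_B2 = 0.623 / sqrt(3) = 0.35968922
u_B3 = 0.398 / sqrt(6) = 0.16248282
u_B4 = 0.328 / sqrt(3) = 0.18937089
uc = sqrt(0.11965768^2 + 0.80020747^2 + 0.35968922^2 + 0.16248282^2 + 0.18937089^2) = 0.91993929
U = k * uc = 2 * 0.91993929
U = 1.8399

1.8399


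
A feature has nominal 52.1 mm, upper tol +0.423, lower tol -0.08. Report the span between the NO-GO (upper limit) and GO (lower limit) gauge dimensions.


GO = nominal - lower_tol (smallest hole = maximum material condition)
GO = 52.1 - 0.08 = 52.02
NO-GO = nominal + upper_tol (largest hole = least material condition)
NO-GO = 52.1 + 0.423 = 52.523
spread = NO-GO - GO = 52.523 - 52.02 = 0.5030

0.5030


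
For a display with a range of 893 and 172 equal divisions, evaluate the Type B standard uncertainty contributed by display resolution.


resolution = range / divisions
resolution = 893 / 172 = 5.1918605
u_res = resolution / (2*sqrt(3))
u_res = 5.1918605 / 3.4641016
u_res = 1.4988

1.4988


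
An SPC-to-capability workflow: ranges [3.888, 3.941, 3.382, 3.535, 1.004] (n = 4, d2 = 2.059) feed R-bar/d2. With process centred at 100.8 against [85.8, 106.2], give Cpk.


R_bar = (3.888 + 3.941 + 3.382 + 3.535 + 1.004) / 5 = 3.15
sigma = R_bar / d2 = 3.15 / 2.059 = 1.5298689
Cp = (USL - LSL)/(6*sigma) = (106.2 - 85.8)/(6*1.5298689) = 2.2224
Cpu = (106.2 - 100.8)/(3*1.5298689) = 1.1766
Cpl = (100.8 - 85.8)/(3*1.5298689) = 3.2683
Cpk = min(Cpu, Cpl) = 1.1766

1.1766


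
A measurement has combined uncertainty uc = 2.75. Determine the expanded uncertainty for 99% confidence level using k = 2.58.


U = k * uc
U = 2.58 * 2.75
U = 7.0950

7.0950


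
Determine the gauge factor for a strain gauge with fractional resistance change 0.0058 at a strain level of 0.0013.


GF = (dR/R) / epsilon
= 0.0058 / 0.0013
= 4.4615

4.4615


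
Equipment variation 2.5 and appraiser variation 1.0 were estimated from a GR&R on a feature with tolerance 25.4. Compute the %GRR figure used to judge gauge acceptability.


GRR = sqrt(EV^2 + AV^2) = sqrt(2.5^2 + 1.0^2) = 2.6925824
%GRR = GRR / tol * 100 = 2.6925824 / 25.4 * 100
%GRR = 10.6007

10.6007


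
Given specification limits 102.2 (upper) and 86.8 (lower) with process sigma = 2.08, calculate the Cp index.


Cp = (USL - LSL) / (6 * sigma)
= (102.2 - 86.8) / (6 * 2.08)
= 15.4000 / 12.4800
= 1.2340

1.2340


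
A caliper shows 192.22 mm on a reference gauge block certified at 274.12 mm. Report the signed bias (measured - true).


Systematic error = measured - true
= 192.22 - 274.12
= -81.9000

-81.9000


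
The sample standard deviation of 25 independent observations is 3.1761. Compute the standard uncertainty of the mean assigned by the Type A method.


u_A = s / sqrt(n)
u_A = 3.1761 / sqrt(25)
u_A = 3.1761 / 5
u_A = 0.6352

0.6352


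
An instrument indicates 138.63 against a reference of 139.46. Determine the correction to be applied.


Correction = standard - reading
= 139.46 - 138.63
= 0.8300

0.8300


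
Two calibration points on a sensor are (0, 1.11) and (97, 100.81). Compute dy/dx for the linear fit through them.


slope = (y2 - y1) / (x2 - x1)
= (100.81 - 1.11) / (97 - 0)
= 99.7000 / 97
= 1.0278

1.0278


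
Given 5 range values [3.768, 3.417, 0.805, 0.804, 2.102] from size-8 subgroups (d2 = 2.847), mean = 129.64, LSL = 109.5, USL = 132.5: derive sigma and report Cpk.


R_bar = (3.768 + 3.417 + 0.805 + 0.804 + 2.102) / 5 = 2.1792
sigma = R_bar / d2 = 2.1792 / 2.847 = 0.7654373
Cp = (USL - LSL)/(6*sigma) = (132.5 - 109.5)/(6*0.7654373) = 5.0080
Cpu = (132.5 - 129.64)/(3*0.7654373) = 1.2455
Cpl = (129.64 - 109.5)/(3*0.7654373) = 8.7706
Cpk = min(Cpu, Cpl) = 1.2455

1.2455


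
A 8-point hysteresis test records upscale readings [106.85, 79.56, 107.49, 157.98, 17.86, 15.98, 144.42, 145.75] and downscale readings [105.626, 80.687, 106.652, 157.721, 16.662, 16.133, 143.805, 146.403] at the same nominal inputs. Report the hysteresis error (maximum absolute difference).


|106.85 - 105.626| = 1.2240
|79.56 - 80.687| = 1.1270
|107.49 - 106.652| = 0.8380
|157.98 - 157.721| = 0.2590
|17.86 - 16.662| = 1.1980
|15.98 - 16.133| = 0.1530
|144.42 - 143.805| = 0.6150
|145.75 - 146.403| = 0.6530
hysteresis = max(diffs) = 1.2240

1.2240


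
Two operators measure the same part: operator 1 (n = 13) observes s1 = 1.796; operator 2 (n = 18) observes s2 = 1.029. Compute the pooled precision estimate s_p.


s_p = sqrt(((n1-1)*s1^2 + (n2-1)*s2^2) / (n1+n2-2))
numerator = (13-1)*1.796^2 + (18-1)*1.029^2 = 38.707392 + 18.000297 = 56.707689
denominator = 13 + 18 - 2 = 29
s_p^2 = 56.707689 / 29 = 1.9554376
s_p = sqrt(1.9554376) = 1.3984

1.3984


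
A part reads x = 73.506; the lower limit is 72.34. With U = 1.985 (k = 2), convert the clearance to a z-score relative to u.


u = U / k = 1.985 / 2 = 0.9925
margin = |LSL - x| = |72.34 - 73.506| = 1.166
z = margin / u = 1.166 / 0.9925
z = 1.1748

1.1748


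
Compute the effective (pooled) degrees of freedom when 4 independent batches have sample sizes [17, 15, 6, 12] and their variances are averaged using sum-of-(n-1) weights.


nu = sum_i (n_i - 1)
nu = ((17 - 1) + (15 - 1) + (6 - 1) + (12 - 1))
nu = 16 + 14 + 5 + 11
nu = 46

46


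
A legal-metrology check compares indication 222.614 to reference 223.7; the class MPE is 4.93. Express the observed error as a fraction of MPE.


e = indication - reference = 222.614 - 223.7 = -1.0860
|e| = 1.0860
ratio = |e| / MPE = 1.0860 / 4.93
ratio = 0.2203

0.2203


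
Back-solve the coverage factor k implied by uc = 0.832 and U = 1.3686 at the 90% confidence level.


k = U / uc
k = 1.3686 / 0.832
k = 1.645

1.645


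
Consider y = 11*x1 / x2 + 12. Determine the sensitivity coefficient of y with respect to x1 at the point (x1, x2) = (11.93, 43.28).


y = 11*x1 / x2 + 12
dy/dx1 = 11/x2
Evaluate at x2 = 43.28: c1 = 11 / 43.28
c1 = 0.2542

0.2542


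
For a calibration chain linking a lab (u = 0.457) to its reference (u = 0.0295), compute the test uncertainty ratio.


TUR = u_lab / u_ref
= 0.457 / 0.0295
= 15.4915

15.4915


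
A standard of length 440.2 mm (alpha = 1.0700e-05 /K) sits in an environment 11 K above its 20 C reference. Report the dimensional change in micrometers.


dL = L * alpha * dT
= 440.2 * 1.0700e-05 * 11
= 0.0518115 mm
dL_um = 0.0518115 * 1000 = 51.8115 um

51.8115


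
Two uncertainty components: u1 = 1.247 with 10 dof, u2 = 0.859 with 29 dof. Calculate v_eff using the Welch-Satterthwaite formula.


uc = sqrt(u1^2 + u2^2) = sqrt(1.247^2 + 0.859^2) = 1.5142292
v_eff = uc^4 / (u1^4/v1 + u2^4/v2)
= 1.5142292^4 / (1.247^4/10 + 0.859^4/29)
= 5.2573449 / 0.26058007
v_eff = 20.1755

20.1755


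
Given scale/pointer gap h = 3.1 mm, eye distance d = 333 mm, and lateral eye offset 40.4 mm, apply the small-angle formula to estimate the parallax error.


error = h * offset / d
= 3.1 * 40.4 / 333
= 0.3761

0.3761


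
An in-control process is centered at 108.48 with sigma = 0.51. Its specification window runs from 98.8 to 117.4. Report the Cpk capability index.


Cpu = (USL - mean) / (3*sigma) = (117.4 - 108.48) / (3*0.51) = 5.8301
Cpl = (mean - LSL) / (3*sigma) = (108.48 - 98.8) / (3*0.51) = 6.3268
Cpk = min(Cpu, Cpl) = 5.8301

5.8301


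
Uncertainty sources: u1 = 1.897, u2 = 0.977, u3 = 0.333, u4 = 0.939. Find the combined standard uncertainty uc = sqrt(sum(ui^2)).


uc = sqrt(1.897^2 + 0.977^2 + 0.333^2 + 0.939^2)
uc = sqrt(5.545748)
uc = 2.3549

2.3549


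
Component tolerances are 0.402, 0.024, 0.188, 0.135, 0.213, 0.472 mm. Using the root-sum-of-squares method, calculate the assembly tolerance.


RSS = sqrt(0.402^2 + 0.024^2 + 0.188^2 + 0.135^2 + 0.213^2 + 0.472^2)
= sqrt(0.483902)
= 0.6956

0.6956


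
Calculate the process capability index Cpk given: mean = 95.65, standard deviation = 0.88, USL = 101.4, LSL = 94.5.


Cpu = (USL - mean) / (3*sigma) = (101.4 - 95.65) / (3*0.88) = 2.1780
Cpl = (mean - LSL) / (3*sigma) = (95.65 - 94.5) / (3*0.88) = 0.4356
Cpk = min(Cpu, Cpl) = 0.4356

0.4356


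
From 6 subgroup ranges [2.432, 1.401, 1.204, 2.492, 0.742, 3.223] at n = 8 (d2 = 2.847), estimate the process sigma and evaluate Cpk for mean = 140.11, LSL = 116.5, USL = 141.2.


R_bar = (2.432 + 1.401 + 1.204 + 2.492 + 0.742 + 3.223) / 6 = 1.9156667
sigma = R_bar / d2 = 1.9156667 / 2.847 = 0.67287204
Cp = (USL - LSL)/(6*sigma) = (141.2 - 116.5)/(6*0.67287204) = 6.1181
Cpu = (141.2 - 140.11)/(3*0.67287204) = 0.5400
Cpl = (140.11 - 116.5)/(3*0.67287204) = 11.6961
Cpk = min(Cpu, Cpl) = 0.5400

0.5400


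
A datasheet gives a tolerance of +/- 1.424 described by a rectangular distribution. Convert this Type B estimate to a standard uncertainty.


u_B = half_width / sqrt(3)
u_B = 1.424 / 1.7320508
u_B = 0.8221

0.8221


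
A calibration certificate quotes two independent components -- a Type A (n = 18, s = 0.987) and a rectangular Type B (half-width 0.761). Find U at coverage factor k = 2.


u_A = s / sqrt(n) = 0.987 / sqrt(18) = 0.23263813
u_B = half_width / sqrt(3) = 0.761 / sqrt(3) = 0.43936355
uc = sqrt(u_A^2 + u_B^2) = sqrt(0.23263813^2 + 0.43936355^2) = 0.49715272
U = k * uc = 2 * 0.49715272
U = 0.9943

0.9943


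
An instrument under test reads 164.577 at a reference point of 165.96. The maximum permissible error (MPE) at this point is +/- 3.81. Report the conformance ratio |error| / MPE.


e = indication - reference = 164.577 - 165.96 = -1.3830
|e| = 1.3830
ratio = |e| / MPE = 1.3830 / 3.81
ratio = 0.3630

0.3630


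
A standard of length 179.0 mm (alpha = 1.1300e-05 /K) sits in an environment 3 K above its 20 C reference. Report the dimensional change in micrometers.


dL = L * alpha * dT
= 179.0 * 1.1300e-05 * 3
= 0.0060681 mm
dL_um = 0.0060681 * 1000 = 6.0681 um

6.0681


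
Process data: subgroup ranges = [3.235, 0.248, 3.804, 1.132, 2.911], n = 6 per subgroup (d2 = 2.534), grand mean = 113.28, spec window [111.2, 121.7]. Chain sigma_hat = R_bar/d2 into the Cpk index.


R_bar = (3.235 + 0.248 + 3.804 + 1.132 + 2.911) / 5 = 2.266
sigma = R_bar / d2 = 2.266 / 2.534 = 0.89423836
Cp = (USL - LSL)/(6*sigma) = (121.7 - 111.2)/(6*0.89423836) = 1.9570
Cpu = (121.7 - 113.28)/(3*0.89423836) = 3.1386
Cpl = (113.28 - 111.2)/(3*0.89423836) = 0.7753
Cpk = min(Cpu, Cpl) = 0.7753

0.7753


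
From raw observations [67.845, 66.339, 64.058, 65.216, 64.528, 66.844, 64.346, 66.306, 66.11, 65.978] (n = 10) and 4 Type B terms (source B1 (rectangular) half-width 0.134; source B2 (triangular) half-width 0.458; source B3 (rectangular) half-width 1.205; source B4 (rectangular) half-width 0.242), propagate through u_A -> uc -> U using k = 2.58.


mean = (67.845 + 66.339 + 64.058 + 65.216 + 64.528 + 66.844 + 64.346 + 66.306 + 66.11 + 65.978) / 10 = 65.757
s = sqrt(sum((x - mean)^2)/(n-1)) = 1.2034918
u_A = s / sqrt(n) = 1.2034918 / sqrt(10) = 0.38057752
u_B1 = 0.134 / sqrt(3) = 0.077364936
u_B2 = 0.458 / sqrt(6) = 0.18697772
u_B3 = 1.205 / sqrt(3) = 0.69570707
u_B4 = 0.242 / sqrt(3) = 0.13971877
uc = sqrt(0.38057752^2 + 0.077364936^2 + 0.18697772^2 + 0.69570707^2 + 0.13971877^2) = 0.83024991
U = k * uc = 2.58 * 0.83024991
U = 2.1420

2.1420


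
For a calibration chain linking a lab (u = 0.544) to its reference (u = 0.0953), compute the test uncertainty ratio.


TUR = u_lab / u_ref
= 0.544 / 0.0953
= 5.7083

5.7083


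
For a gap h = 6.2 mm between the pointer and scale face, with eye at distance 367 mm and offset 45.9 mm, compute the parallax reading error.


error = h * offset / d
= 6.2 * 45.9 / 367
= 0.7754

0.7754


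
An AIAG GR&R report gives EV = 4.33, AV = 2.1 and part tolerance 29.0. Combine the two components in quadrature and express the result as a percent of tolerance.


GRR = sqrt(EV^2 + AV^2) = sqrt(4.33^2 + 2.1^2) = 4.8123695
%GRR = GRR / tol * 100 = 4.8123695 / 29.0 * 100
%GRR = 16.5944

16.5944


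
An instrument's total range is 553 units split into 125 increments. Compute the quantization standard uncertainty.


resolution = range / divisions
resolution = 553 / 125 = 4.424
u_res = resolution / (2*sqrt(3))
u_res = 4.424 / 3.4641016
u_res = 1.2771

1.2771


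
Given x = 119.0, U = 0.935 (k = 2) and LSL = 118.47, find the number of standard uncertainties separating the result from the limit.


u = U / k = 0.935 / 2 = 0.4675
margin = |LSL - x| = |118.47 - 119.0| = 0.53
z = margin / u = 0.53 / 0.4675
z = 1.1337

1.1337


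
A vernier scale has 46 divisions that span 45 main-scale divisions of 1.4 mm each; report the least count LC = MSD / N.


LC = MSD / n_div
= 1.4 / 46
= 0.0304

0.0304


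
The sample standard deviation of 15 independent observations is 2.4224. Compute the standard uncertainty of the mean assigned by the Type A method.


u_A = s / sqrt(n)
u_A = 2.4224 / sqrt(15)
u_A = 2.4224 / 3.8729833
u_A = 0.6255

0.6255


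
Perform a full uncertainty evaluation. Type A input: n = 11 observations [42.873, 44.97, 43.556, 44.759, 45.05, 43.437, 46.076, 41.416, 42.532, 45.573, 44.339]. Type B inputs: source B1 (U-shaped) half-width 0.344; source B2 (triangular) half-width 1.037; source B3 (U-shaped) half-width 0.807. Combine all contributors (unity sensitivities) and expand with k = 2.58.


mean = (42.873 + 44.97 + 43.556 + 44.759 + 45.05 + 43.437 + 46.076 + 41.416 + 42.532 + 45.573 + 44.339) / 11 = 44.05281818
s = sqrt(sum((x - mean)^2)/(n-1)) = 1.4178905
u_A = s / sqrt(n) = 1.4178905 / sqrt(11) = 0.42751007
u_B1 = 0.344 / sqrt(2) = 0.24324473
u_B2 = 1.037 / sqrt(6) = 0.42335348
u_B3 = 0.807 / sqrt(2) = 0.57063517
uc = sqrt(0.42751007^2 + 0.24324473^2 + 0.42335348^2 + 0.57063517^2) = 0.86416753
U = k * uc = 2.58 * 0.86416753
U = 2.2296

2.2296


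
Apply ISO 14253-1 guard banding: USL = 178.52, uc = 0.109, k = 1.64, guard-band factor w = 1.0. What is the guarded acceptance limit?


U = k * uc = 1.64 * 0.109 = 0.17876
guard band g = w * U = 1.0 * 0.17876 = 0.17876
AL = USL - g = 178.52 - 0.17876
AL = 178.3412

178.3412


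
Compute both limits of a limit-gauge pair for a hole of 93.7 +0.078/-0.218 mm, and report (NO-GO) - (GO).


GO = nominal - lower_tol (smallest hole = maximum material condition)
GO = 93.7 - 0.218 = 93.482
NO-GO = nominal + upper_tol (largest hole = least material condition)
NO-GO = 93.7 + 0.078 = 93.778
spread = NO-GO - GO = 93.778 - 93.482 = 0.2960

0.2960


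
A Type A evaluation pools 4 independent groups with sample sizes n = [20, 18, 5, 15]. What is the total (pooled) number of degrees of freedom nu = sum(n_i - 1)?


nu = sum_i (n_i - 1)
nu = ((20 - 1) + (18 - 1) + (5 - 1) + (15 - 1))
nu = 19 + 17 + 4 + 14
nu = 54

54


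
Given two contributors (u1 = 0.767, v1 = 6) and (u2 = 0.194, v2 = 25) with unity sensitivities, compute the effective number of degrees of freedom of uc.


uc = sqrt(u1^2 + u2^2) = sqrt(0.767^2 + 0.194^2) = 0.79115422
v_eff = uc^4 / (u1^4/v1 + u2^4/v2)
= 0.79115422^4 / (0.767^4/6 + 0.194^4/25)
= 0.39178211 / 0.057737317
v_eff = 6.7856

6.7856


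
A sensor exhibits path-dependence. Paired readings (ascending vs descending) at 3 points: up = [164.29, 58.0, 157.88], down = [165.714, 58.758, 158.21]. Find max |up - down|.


|164.29 - 165.714| = 1.4240
|58.0 - 58.758| = 0.7580
|157.88 - 158.21| = 0.3300
hysteresis = max(diffs) = 1.4240

1.4240


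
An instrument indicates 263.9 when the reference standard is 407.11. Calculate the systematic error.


Systematic error = measured - true
= 263.9 - 407.11
= -143.2100

-143.2100


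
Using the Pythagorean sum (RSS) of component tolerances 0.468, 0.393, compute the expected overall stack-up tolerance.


RSS = sqrt(0.468^2 + 0.393^2)
= sqrt(0.373473)
= 0.6111

0.6111


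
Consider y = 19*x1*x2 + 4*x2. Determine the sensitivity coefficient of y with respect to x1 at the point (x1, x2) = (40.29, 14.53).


y = 19*x1*x2 + 4*x2
dy/dx1 = 19*x2
Evaluate at x2 = 14.53: c1 = 19 * 14.53
c1 = 276.0700

276.0700


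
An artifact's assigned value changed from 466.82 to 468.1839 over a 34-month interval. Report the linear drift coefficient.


rate = (v2 - v1) / months
= (468.1839 - 466.82) / 34
= 1.3639 / 34
= 0.0401

0.0401


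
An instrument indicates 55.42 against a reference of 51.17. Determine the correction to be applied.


Correction = standard - reading
= 51.17 - 55.42
= -4.2500

-4.2500


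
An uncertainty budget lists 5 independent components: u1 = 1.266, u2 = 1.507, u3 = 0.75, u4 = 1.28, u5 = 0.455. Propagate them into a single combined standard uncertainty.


uc = sqrt(1.266^2 + 1.507^2 + 0.75^2 + 1.28^2 + 0.455^2)
uc = sqrt(6.28173)
uc = 2.5063

2.5063


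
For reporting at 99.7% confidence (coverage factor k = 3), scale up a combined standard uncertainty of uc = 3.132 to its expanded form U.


U = k * uc
U = 3 * 3.132
U = 9.3960

9.3960


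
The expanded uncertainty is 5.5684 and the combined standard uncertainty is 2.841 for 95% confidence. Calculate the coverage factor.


k = U / uc
k = 5.5684 / 2.841
k = 1.96

1.96


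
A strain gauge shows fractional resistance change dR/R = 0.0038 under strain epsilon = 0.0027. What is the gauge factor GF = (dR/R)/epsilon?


GF = (dR/R) / epsilon
= 0.0038 / 0.0027
= 1.4074

1.4074


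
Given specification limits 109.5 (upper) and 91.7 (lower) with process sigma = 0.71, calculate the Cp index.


Cp = (USL - LSL) / (6 * sigma)
= (109.5 - 91.7) / (6 * 0.71)
= 17.8000 / 4.2600
= 4.1784

4.1784


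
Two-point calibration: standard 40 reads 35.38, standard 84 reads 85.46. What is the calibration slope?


slope = (y2 - y1) / (x2 - x1)
= (85.46 - 35.38) / (84 - 40)
= 50.0800 / 44
= 1.1382

1.1382


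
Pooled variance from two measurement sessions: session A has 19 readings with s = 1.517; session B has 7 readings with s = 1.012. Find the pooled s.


s_p = sqrt(((n1-1)*s1^2 + (n2-1)*s2^2) / (n1+n2-2))
numerator = (19-1)*1.517^2 + (7-1)*1.012^2 = 41.423202 + 6.144864 = 47.568066
denominator = 19 + 7 - 2 = 24
s_p^2 = 47.568066 / 24 = 1.9820028
s_p = sqrt(1.9820028) = 1.4078

1.4078


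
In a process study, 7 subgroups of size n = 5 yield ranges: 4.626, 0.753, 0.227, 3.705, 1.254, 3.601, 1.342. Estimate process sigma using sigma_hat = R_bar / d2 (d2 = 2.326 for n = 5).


R_bar = (4.626 + 0.753 + 0.227 + 3.705 + 1.254 + 3.601 + 1.342) / 7
R_bar = 15.508 / 7 = 2.2154286
sigma_hat = R_bar / d2 = 2.2154286 / 2.326 = 0.9525

0.9525


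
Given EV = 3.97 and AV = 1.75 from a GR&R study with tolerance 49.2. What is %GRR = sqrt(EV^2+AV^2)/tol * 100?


GRR = sqrt(EV^2 + AV^2) = sqrt(3.97^2 + 1.75^2) = 4.3385942
%GRR = GRR / tol * 100 = 4.3385942 / 49.2 * 100
%GRR = 8.8183

8.8183


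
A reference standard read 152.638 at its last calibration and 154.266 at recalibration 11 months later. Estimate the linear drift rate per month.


rate = (v2 - v1) / months
= (154.266 - 152.638) / 11
= 1.6280 / 11
= 0.1480

0.1480


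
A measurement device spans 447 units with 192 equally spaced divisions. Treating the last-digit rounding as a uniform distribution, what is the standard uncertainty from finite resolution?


resolution = range / divisions
resolution = 447 / 192 = 2.328125
u_res = resolution / (2*sqrt(3))
u_res = 2.328125 / 3.4641016
u_res = 0.6721

0.6721


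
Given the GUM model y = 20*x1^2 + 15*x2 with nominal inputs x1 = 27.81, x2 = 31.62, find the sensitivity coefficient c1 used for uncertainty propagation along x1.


y = 20*x1^2 + 15*x2
dy/dx1 = 2*20*x1
Evaluate at x1 = 27.81: c1 = 40 * 27.81
c1 = 1112.4000

1112.4000


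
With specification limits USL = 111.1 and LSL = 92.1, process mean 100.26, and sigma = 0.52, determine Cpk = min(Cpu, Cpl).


Cpu = (USL - mean) / (3*sigma) = (111.1 - 100.26) / (3*0.52) = 6.9487
Cpl = (mean - LSL) / (3*sigma) = (100.26 - 92.1) / (3*0.52) = 5.2308
Cpk = min(Cpu, Cpl) = 5.2308

5.2308


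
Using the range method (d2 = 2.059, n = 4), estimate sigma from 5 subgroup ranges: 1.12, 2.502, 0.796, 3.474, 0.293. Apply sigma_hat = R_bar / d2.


R_bar = (1.12 + 2.502 + 0.796 + 3.474 + 0.293) / 5
R_bar = 8.185 / 5 = 1.637
sigma_hat = R_bar / d2 = 1.637 / 2.059 = 0.7950

0.7950


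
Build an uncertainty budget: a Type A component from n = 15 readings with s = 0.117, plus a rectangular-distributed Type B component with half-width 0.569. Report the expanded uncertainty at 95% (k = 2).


u_A = s / sqrt(n) = 0.117 / sqrt(15) = 0.03020927
u_B = half_width / sqrt(3) = 0.569 / sqrt(3) = 0.3285123
uc = sqrt(u_A^2 + u_B^2) = sqrt(0.03020927^2 + 0.3285123^2) = 0.32989837
U = k * uc = 2 * 0.32989837
U = 0.6598

0.6598


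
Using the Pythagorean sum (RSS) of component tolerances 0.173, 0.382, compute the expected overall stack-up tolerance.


RSS = sqrt(0.173^2 + 0.382^2)
= sqrt(0.175853)
= 0.4193

0.4193


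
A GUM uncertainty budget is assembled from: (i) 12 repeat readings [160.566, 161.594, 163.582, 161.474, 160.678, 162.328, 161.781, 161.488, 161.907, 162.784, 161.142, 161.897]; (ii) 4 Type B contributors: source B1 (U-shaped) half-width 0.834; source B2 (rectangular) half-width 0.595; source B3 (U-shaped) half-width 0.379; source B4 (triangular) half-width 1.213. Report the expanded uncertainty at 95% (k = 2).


mean = (160.566 + 161.594 + 163.582 + 161.474 + 160.678 + 162.328 + 161.781 + 161.488 + 161.907 + 162.784 + 161.142 + 161.897) / 12 = 161.7684167
s = sqrt(sum((x - mean)^2)/(n-1)) = 0.84705226
u_A = s / sqrt(n) = 0.84705226 / sqrt(12) = 0.24452293
u_B1 = 0.834 / sqrt(2) = 0.58972706
u_B2 = 0.595 / sqrt(3) = 0.34352341
u_B3 = 0.379 / sqrt(2) = 0.26799347
u_B4 = 1.213 / sqrt(6) = 0.49520518
uc = sqrt(0.24452293^2 + 0.58972706^2 + 0.34352341^2 + 0.26799347^2 + 0.49520518^2) = 0.91794688
U = k * uc = 2 * 0.91794688
U = 1.8359

1.8359


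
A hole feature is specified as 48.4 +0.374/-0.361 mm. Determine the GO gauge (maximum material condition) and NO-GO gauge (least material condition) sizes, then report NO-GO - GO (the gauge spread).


GO = nominal - lower_tol (smallest hole = maximum material condition)
GO = 48.4 - 0.361 = 48.039
NO-GO = nominal + upper_tol (largest hole = least material condition)
NO-GO = 48.4 + 0.374 = 48.774
spread = NO-GO - GO = 48.774 - 48.039 = 0.7350

0.7350


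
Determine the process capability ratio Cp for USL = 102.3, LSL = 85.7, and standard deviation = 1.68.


Cp = (USL - LSL) / (6 * sigma)
= (102.3 - 85.7) / (6 * 1.68)
= 16.6000 / 10.0800
= 1.6468

1.6468


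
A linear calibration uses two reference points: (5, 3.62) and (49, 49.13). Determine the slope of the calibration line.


slope = (y2 - y1) / (x2 - x1)
= (49.13 - 3.62) / (49 - 5)
= 45.5100 / 44
= 1.0343

1.0343


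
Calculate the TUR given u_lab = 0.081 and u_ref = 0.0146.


TUR = u_lab / u_ref
= 0.081 / 0.0146
= 5.5479

5.5479


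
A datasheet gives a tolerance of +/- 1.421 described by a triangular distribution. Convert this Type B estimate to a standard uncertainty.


u_B = half_width / sqrt(6)
u_B = 1.421 / 2.4494897
u_B = 0.5801

0.5801


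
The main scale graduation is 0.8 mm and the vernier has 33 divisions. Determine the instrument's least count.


LC = MSD / n_div
= 0.8 / 33
= 0.0242

0.0242


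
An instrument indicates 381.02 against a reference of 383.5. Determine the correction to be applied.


Correction = standard - reading
= 383.5 - 381.02
= 2.4800

2.4800


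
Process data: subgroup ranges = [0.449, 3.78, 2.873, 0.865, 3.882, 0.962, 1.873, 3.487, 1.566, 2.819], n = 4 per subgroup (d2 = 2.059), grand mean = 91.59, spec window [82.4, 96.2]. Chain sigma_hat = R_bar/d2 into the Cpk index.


R_bar = (0.449 + 3.78 + 2.873 + 0.865 + 3.882 + 0.962 + 1.873 + 3.487 + 1.566 + 2.819) / 10 = 2.2556
sigma = R_bar / d2 = 2.2556 / 2.059 = 1.0954832
Cp = (USL - LSL)/(6*sigma) = (96.2 - 82.4)/(6*1.0954832) = 2.0995
Cpu = (96.2 - 91.59)/(3*1.0954832) = 1.4027
Cpl = (91.59 - 82.4)/(3*1.0954832) = 2.7963
Cpk = min(Cpu, Cpl) = 1.4027

1.4027


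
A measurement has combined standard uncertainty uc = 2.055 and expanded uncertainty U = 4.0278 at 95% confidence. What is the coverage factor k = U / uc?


k = U / uc
k = 4.0278 / 2.055
k = 1.96

1.96


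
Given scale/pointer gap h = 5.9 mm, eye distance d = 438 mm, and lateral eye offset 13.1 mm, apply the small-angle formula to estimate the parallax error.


error = h * offset / d
= 5.9 * 13.1 / 438
= 0.1765

0.1765


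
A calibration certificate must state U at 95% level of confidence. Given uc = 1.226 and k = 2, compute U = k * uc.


U = k * uc
U = 2 * 1.226
U = 2.4520

2.4520


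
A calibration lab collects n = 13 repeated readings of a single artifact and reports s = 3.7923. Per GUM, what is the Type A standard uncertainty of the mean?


u_A = s / sqrt(n)
u_A = 3.7923 / sqrt(13)
u_A = 3.7923 / 3.6055513
u_A = 1.0518

1.0518


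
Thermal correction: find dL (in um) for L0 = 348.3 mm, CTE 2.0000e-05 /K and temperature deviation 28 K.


dL = L * alpha * dT
= 348.3 * 2.0000e-05 * 28
= 0.1950480 mm
dL_um = 0.1950480 * 1000 = 195.0480 um

195.0480


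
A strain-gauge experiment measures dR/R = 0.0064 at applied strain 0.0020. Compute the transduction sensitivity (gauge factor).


GF = (dR/R) / epsilon
= 0.0064 / 0.0020
= 3.2000

3.2000


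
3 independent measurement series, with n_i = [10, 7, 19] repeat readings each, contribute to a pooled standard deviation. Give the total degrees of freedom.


nu = sum_i (n_i - 1)
nu = ((10 - 1) + (7 - 1) + (19 - 1))
nu = 9 + 6 + 18
nu = 33

33


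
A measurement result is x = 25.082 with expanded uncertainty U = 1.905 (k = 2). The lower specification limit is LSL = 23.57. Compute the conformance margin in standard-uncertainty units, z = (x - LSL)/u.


u = U / k = 1.905 / 2 = 0.9525
margin = |LSL - x| = |23.57 - 25.082| = 1.512
z = margin / u = 1.512 / 0.9525
z = 1.5874

1.5874


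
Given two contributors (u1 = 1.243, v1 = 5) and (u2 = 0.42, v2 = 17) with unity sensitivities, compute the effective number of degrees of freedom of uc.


uc = sqrt(u1^2 + u2^2) = sqrt(1.243^2 + 0.42^2) = 1.31204
v_eff = uc^4 / (u1^4/v1 + u2^4/v2)
= 1.31204^4 / (1.243^4/5 + 0.42^4/17)
= 2.9633865 / 0.47926569
v_eff = 6.1832

6.1832


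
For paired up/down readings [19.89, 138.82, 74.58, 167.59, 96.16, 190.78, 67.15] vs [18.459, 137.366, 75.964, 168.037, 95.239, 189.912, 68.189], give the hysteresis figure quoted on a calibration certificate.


|19.89 - 18.459| = 1.4310
|138.82 - 137.366| = 1.4540
|74.58 - 75.964| = 1.3840
|167.59 - 168.037| = 0.4470
|96.16 - 95.239| = 0.9210
|190.78 - 189.912| = 0.8680
|67.15 - 68.189| = 1.0390
hysteresis = max(diffs) = 1.4540

1.4540


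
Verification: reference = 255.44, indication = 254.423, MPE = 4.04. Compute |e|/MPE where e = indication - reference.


e = indication - reference = 254.423 - 255.44 = -1.0170
|e| = 1.0170
ratio = |e| / MPE = 1.0170 / 4.04
ratio = 0.2517

0.2517


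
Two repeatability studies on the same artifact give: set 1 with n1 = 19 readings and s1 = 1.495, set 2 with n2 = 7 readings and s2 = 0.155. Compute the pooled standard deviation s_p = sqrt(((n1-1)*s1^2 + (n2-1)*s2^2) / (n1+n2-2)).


s_p = sqrt(((n1-1)*s1^2 + (n2-1)*s2^2) / (n1+n2-2))
numerator = (19-1)*1.495^2 + (7-1)*0.155^2 = 40.23045 + 0.14415 = 40.3746
denominator = 19 + 7 - 2 = 24
s_p^2 = 40.3746 / 24 = 1.682275
s_p = sqrt(1.682275) = 1.2970

1.2970


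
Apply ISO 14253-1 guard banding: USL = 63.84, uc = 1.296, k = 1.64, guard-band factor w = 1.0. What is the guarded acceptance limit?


U = k * uc = 1.64 * 1.296 = 2.12544
guard band g = w * U = 1.0 * 2.12544 = 2.12544
AL = USL - g = 63.84 - 2.12544
AL = 61.7146

61.7146


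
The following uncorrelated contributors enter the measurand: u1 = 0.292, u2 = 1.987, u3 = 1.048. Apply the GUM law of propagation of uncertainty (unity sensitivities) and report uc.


uc = sqrt(0.292^2 + 1.987^2 + 1.048^2)
uc = sqrt(5.131737)
uc = 2.2653

2.2653


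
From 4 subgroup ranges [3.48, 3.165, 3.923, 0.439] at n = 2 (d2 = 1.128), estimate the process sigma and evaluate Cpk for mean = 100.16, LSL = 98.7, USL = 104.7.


R_bar = (3.48 + 3.165 + 3.923 + 0.439) / 4 = 2.75175
sigma = R_bar / d2 = 2.75175 / 1.128 = 2.4394947
Cp = (USL - LSL)/(6*sigma) = (104.7 - 98.7)/(6*2.4394947) = 0.4099
Cpu = (104.7 - 100.16)/(3*2.4394947) = 0.6203
Cpl = (100.16 - 98.7)/(3*2.4394947) = 0.1995
Cpk = min(Cpu, Cpl) = 0.1995

0.1995


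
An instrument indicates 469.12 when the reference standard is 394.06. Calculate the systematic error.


Systematic error = measured - true
= 469.12 - 394.06
= 75.0600

75.0600


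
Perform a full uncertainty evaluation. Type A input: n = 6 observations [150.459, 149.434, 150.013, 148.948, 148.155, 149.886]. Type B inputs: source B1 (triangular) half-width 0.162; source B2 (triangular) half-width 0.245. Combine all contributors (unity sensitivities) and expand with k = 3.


mean = (150.459 + 149.434 + 150.013 + 148.948 + 148.155 + 149.886) / 6 = 149.4825
s = sqrt(sum((x - mean)^2)/(n-1)) = 0.83043284
u_A = s / sqrt(n) = 0.83043284 / sqrt(6) = 0.33902279
u_B1 = 0.162 / sqrt(6) = 0.066136223
u_B2 = 0.245 / sqrt(6) = 0.10002083
uc = sqrt(0.33902279^2 + 0.066136223^2 + 0.10002083^2) = 0.35960342
U = k * uc = 3 * 0.35960342
U = 1.0788

1.0788


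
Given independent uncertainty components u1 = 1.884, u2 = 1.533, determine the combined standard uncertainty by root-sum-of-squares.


uc = sqrt(1.884^2 + 1.533^2)
uc = sqrt(5.899545)
uc = 2.4289

2.4289


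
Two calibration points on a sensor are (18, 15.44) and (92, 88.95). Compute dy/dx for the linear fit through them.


slope = (y2 - y1) / (x2 - x1)
= (88.95 - 15.44) / (92 - 18)
= 73.5100 / 74
= 0.9934

0.9934


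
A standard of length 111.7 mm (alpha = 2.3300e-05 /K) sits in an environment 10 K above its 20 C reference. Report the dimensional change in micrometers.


dL = L * alpha * dT
= 111.7 * 2.3300e-05 * 10
= 0.0260261 mm
dL_um = 0.0260261 * 1000 = 26.0261 um

26.0261


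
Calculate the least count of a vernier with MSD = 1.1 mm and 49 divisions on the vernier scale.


LC = MSD / n_div
= 1.1 / 49
= 0.0224

0.0224


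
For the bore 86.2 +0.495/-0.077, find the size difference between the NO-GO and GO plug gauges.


GO = nominal - lower_tol (smallest hole = maximum material condition)
GO = 86.2 - 0.077 = 86.123
NO-GO = nominal + upper_tol (largest hole = least material condition)
NO-GO = 86.2 + 0.495 = 86.695
spread = NO-GO - GO = 86.695 - 86.123 = 0.5720

0.5720


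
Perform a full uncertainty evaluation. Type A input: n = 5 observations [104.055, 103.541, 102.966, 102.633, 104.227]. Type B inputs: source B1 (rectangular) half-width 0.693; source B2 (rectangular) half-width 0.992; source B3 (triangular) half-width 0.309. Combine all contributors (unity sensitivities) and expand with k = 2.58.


mean = (104.055 + 103.541 + 102.966 + 102.633 + 104.227) / 5 = 103.4844
s = sqrt(sum((x - mean)^2)/(n-1)) = 0.68444562
u_A = s / sqrt(n) = 0.68444562 / sqrt(5) = 0.30609339
u_B1 = 0.693 / sqrt(3) = 0.40010374
u_B2 = 0.992 / sqrt(3) = 0.57273147
u_B3 = 0.309 / sqrt(6) = 0.12614872
uc = sqrt(0.30609339^2 + 0.40010374^2 + 0.57273147^2 + 0.12614872^2) = 0.77311772
U = k * uc = 2.58 * 0.77311772
U = 1.9946

1.9946


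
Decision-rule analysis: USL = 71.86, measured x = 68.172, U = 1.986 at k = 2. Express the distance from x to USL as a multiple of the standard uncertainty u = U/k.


u = U / k = 1.986 / 2 = 0.993
margin = |USL - x| = |71.86 - 68.172| = 3.688
z = margin / u = 3.688 / 0.993
z = 3.7140

3.7140


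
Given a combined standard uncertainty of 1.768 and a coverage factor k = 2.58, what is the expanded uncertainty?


U = k * uc
U = 2.58 * 1.768
U = 4.5614

4.5614


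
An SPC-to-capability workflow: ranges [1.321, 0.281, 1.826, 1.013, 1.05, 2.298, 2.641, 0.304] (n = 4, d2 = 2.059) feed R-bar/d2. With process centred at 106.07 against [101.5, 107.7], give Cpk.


R_bar = (1.321 + 0.281 + 1.826 + 1.013 + 1.05 + 2.298 + 2.641 + 0.304) / 8 = 1.34175
sigma = R_bar / d2 = 1.34175 / 2.059 = 0.65165129
Cp = (USL - LSL)/(6*sigma) = (107.7 - 101.5)/(6*0.65165129) = 1.5857
Cpu = (107.7 - 106.07)/(3*0.65165129) = 0.8338
Cpl = (106.07 - 101.5)/(3*0.65165129) = 2.3377
Cpk = min(Cpu, Cpl) = 0.8338

0.8338


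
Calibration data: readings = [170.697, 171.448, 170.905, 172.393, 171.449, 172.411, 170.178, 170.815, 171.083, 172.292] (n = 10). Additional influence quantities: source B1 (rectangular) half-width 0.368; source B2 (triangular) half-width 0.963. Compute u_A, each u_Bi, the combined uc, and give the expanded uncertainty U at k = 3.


mean = (170.697 + 171.448 + 170.905 + 172.393 + 171.449 + 172.411 + 170.178 + 170.815 + 171.083 + 172.292) / 10 = 171.3671
s = sqrt(sum((x - mean)^2)/(n-1)) = 0.77981101
u_A = s / sqrt(n) = 0.77981101 / sqrt(10) = 0.24659789
u_B1 = 0.368 / sqrt(3) = 0.2124649
u_B2 = 0.963 / sqrt(6) = 0.3931431
uc = sqrt(0.24659789^2 + 0.2124649^2 + 0.3931431^2) = 0.51040508
U = k * uc = 3 * 0.51040508
U = 1.5312

1.5312
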